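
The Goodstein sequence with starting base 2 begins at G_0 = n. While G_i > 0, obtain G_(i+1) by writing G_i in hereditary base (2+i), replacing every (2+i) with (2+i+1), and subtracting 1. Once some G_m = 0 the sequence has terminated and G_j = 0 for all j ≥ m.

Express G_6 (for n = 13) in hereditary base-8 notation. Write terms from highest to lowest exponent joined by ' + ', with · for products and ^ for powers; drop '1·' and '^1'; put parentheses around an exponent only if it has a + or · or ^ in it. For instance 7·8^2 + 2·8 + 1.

8^(8 + 1) + 3·8^3 + 3·8^2 + 2·8 + 7

base 2: 13 = 2^(2 + 1) + 2^2 + 1; at 3: 3^(3 + 1) + 3^3 + 1 = 109; next = 108
base 3: 108 = 3^(3 + 1) + 3^3; at 4: 4^(4 + 1) + 4^4 = 1280; next = 1279
base 4: 1279 = 4^(4 + 1) + 3·4^3 + 3·4^2 + 3·4 + 3; at 5: 5^(5 + 1) + 3·5^3 + 3·5^2 + 3·5 + 3 = 16093; next = 16092
base 5: 16092 = 5^(5 + 1) + 3·5^3 + 3·5^2 + 3·5 + 2; at 6: 6^(6 + 1) + 3·6^3 + 3·6^2 + 3·6 + 2 = 280712; next = 280711
base 6: 280711 = 6^(6 + 1) + 3·6^3 + 3·6^2 + 3·6 + 1; at 7: 7^(7 + 1) + 3·7^3 + 3·7^2 + 3·7 + 1 = 5765999; next = 5765998
base 7: 5765998 = 7^(7 + 1) + 3·7^3 + 3·7^2 + 3·7; at 8: 8^(8 + 1) + 3·8^3 + 3·8^2 + 3·8 = 134219480; next = 134219479
base 8: 134219479 = 8^(8 + 1) + 3·8^3 + 3·8^2 + 2·8 + 7; at 9: 9^(9 + 1) + 3·9^3 + 3·9^2 + 2·9 + 7 = 3486786856; next = 3486786855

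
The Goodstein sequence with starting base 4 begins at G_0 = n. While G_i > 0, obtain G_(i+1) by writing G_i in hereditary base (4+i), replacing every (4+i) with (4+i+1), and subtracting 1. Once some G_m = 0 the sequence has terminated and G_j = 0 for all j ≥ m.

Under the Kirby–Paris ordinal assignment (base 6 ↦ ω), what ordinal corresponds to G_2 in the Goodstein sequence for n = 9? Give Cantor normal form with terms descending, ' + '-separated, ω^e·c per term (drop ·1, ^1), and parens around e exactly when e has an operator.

G_0 = 9. HB_4(9) = 2·4 + 1. Bump = 11. G_1 = 10.
G_1 = 10. HB_5(10) = 2·5. Bump = 12. G_2 = 11.
G_2 = 11. HB_6(11) = 6 + 5. Bump = 12. G_3 = 11.

ω + 5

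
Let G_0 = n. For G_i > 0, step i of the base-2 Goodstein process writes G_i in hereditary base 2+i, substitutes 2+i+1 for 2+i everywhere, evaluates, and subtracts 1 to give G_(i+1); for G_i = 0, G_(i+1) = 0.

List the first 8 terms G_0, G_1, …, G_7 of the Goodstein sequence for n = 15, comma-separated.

G_0 = 15. HB_2(15) = 2^(2 + 1) + 2^2 + 2 + 1. Bump = 112. G_1 = 111.
G_1 = 111. HB_3(111) = 3^(3 + 1) + 3^3 + 3. Bump = 1284. G_2 = 1283.
G_2 = 1283. HB_4(1283) = 4^(4 + 1) + 4^4 + 3. Bump = 18753. G_3 = 18752.
G_3 = 18752. HB_5(18752) = 5^(5 + 1) + 5^5 + 2. Bump = 326594. G_4 = 326593.
G_4 = 326593. HB_6(326593) = 6^(6 + 1) + 6^6 + 1. Bump = 6588345. G_5 = 6588344.
G_5 = 6588344. HB_7(6588344) = 7^(7 + 1) + 7^7. Bump = 150994944. G_6 = 150994943.
G_6 = 150994943. HB_8(150994943) = 8^(8 + 1) + 7·8^7 + 7·8^6 + 7·8^5 + 7·8^4 + 7·8^3 + 7·8^2 + 7·8 + 7. Bump = 3524450281. G_7 = 3524450280.

15, 111, 1283, 18752, 326593, 6588344, 150994943, 3524450280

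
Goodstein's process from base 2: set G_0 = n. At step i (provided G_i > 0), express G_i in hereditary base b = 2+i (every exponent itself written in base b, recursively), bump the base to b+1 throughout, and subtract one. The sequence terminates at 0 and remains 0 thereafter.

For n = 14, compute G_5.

14 —HB2→ 2^(2 + 1) + 2^2 + 2 —bump→ 3^(3 + 1) + 3^3 + 3 = 111 —(−1)→ 110
110 —HB3→ 3^(3 + 1) + 3^3 + 2 —bump→ 4^(4 + 1) + 4^4 + 2 = 1282 —(−1)→ 1281
1281 —HB4→ 4^(4 + 1) + 4^4 + 1 —bump→ 5^(5 + 1) + 5^5 + 1 = 18751 —(−1)→ 18750
18750 —HB5→ 5^(5 + 1) + 5^5 —bump→ 6^(6 + 1) + 6^6 = 326592 —(−1)→ 326591
326591 —HB6→ 6^(6 + 1) + 5·6^5 + 5·6^4 + 5·6^3 + 5·6^2 + 5·6 + 5 —bump→ 7^(7 + 1) + 5·7^5 + 5·7^4 + 5·7^3 + 5·7^2 + 5·7 + 5 = 5862841 —(−1)→ 5862840
5862840 —HB7→ 7^(7 + 1) + 5·7^5 + 5·7^4 + 5·7^3 + 5·7^2 + 5·7 + 4 —bump→ 8^(8 + 1) + 5·8^5 + 5·8^4 + 5·8^3 + 5·8^2 + 5·8 + 4 = 134404972 —(−1)→ 134404971

5862840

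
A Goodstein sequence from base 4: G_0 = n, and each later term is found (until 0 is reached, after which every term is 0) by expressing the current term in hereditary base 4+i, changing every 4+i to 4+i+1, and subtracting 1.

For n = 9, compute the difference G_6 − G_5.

0

9 —HB4→ 2·4 + 1 —bump→ 2·5 + 1 = 11 —(−1)→ 10
10 —HB5→ 2·5 —bump→ 2·6 = 12 —(−1)→ 11
11 —HB6→ 6 + 5 —bump→ 7 + 5 = 12 —(−1)→ 11
11 —HB7→ 7 + 4 —bump→ 8 + 4 = 12 —(−1)→ 11
11 —HB8→ 8 + 3 —bump→ 9 + 3 = 12 —(−1)→ 11
11 —HB9→ 9 + 2 —bump→ 10 + 2 = 12 —(−1)→ 11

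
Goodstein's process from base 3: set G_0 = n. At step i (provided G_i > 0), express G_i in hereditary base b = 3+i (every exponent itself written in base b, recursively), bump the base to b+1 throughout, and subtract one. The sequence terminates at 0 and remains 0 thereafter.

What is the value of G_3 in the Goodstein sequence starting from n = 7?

9

[0] 7 ≡ 2·3 + 1 (base 3). Lift 4: 9. −1: 8.
[1] 8 ≡ 2·4 (base 4). Lift 5: 10. −1: 9.
[2] 9 ≡ 5 + 4 (base 5). Lift 6: 10. −1: 9.
[3] 9 ≡ 6 + 3 (base 6). Lift 7: 10. −1: 9.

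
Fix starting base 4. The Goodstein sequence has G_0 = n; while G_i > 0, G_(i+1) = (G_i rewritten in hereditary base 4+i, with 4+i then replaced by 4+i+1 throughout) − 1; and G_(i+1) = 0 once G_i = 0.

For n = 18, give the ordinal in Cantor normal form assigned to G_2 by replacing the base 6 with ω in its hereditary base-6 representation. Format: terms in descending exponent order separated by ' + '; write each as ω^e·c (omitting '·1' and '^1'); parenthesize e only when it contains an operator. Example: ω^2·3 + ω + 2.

G_0=18  [base 4] 4^2 + 2  →[4↦5]→  5^2 + 2 = 27  −1 ⇒ G_1=26
G_1=26  [base 5] 5^2 + 1  →[5↦6]→  6^2 + 1 = 37  −1 ⇒ G_2=36

ω^2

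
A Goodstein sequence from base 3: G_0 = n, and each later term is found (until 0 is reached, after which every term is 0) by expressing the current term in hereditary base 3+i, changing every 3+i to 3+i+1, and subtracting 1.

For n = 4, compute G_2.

4 —HB3→ 3 + 1 —bump→ 4 + 1 = 5 —(−1)→ 4
4 —HB4→ 4 —bump→ 5 = 5 —(−1)→ 4
4 —HB5→ 4 —bump→ 4 = 4 —(−1)→ 3

4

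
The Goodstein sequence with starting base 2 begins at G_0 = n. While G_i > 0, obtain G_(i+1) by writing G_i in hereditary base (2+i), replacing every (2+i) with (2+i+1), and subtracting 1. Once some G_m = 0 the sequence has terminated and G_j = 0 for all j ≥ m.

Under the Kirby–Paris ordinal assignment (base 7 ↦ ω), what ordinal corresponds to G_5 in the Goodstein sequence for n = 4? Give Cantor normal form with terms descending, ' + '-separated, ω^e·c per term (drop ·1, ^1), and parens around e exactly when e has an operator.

G_0=4  [base 2] 2^2  →[2↦3]→  3^3 = 27  −1 ⇒ G_1=26
G_1=26  [base 3] 2·3^2 + 2·3 + 2  →[3↦4]→  2·4^2 + 2·4 + 2 = 42  −1 ⇒ G_2=41
G_2=41  [base 4] 2·4^2 + 2·4 + 1  →[4↦5]→  2·5^2 + 2·5 + 1 = 61  −1 ⇒ G_3=60
G_3=60  [base 5] 2·5^2 + 2·5  →[5↦6]→  2·6^2 + 2·6 = 84  −1 ⇒ G_4=83
G_4=83  [base 6] 2·6^2 + 6 + 5  →[6↦7]→  2·7^2 + 7 + 5 = 110  −1 ⇒ G_5=109
G_5=109  [base 7] 2·7^2 + 7 + 4  →[7↦8]→  2·8^2 + 8 + 4 = 140  −1 ⇒ G_6=139

ω^2·2 + ω + 4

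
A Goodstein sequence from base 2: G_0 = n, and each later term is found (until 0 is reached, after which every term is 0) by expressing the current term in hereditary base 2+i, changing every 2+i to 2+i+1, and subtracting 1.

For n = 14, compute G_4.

326591

step 0: 14 = 2^(2 + 1) + 2^2 + 2; sub 3 for 2: 3^(3 + 1) + 3^3 + 3; = 111; G_1 = 111−1 = 110
step 1: 110 = 3^(3 + 1) + 3^3 + 2; sub 4 for 3: 4^(4 + 1) + 4^4 + 2; = 1282; G_2 = 1282−1 = 1281
step 2: 1281 = 4^(4 + 1) + 4^4 + 1; sub 5 for 4: 5^(5 + 1) + 5^5 + 1; = 18751; G_3 = 18751−1 = 18750
step 3: 18750 = 5^(5 + 1) + 5^5; sub 6 for 5: 6^(6 + 1) + 6^6; = 326592; G_4 = 326592−1 = 326591
step 4: 326591 = 6^(6 + 1) + 5·6^5 + 5·6^4 + 5·6^3 + 5·6^2 + 5·6 + 5; sub 7 for 6: 7^(7 + 1) + 5·7^5 + 5·7^4 + 5·7^3 + 5·7^2 + 5·7 + 5; = 5862841; G_5 = 5862841−1 = 5862840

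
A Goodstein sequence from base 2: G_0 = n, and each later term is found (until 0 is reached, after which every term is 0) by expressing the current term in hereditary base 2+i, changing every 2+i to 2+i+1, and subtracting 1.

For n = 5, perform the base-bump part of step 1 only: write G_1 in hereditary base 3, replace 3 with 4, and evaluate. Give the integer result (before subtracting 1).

step 0: 5 = 2^2 + 1; sub 3 for 2: 3^3 + 1; = 28; G_1 = 28−1 = 27
step 1: 27 = 3^3; sub 4 for 3: 4^4; = 256; G_2 = 256−1 = 255

256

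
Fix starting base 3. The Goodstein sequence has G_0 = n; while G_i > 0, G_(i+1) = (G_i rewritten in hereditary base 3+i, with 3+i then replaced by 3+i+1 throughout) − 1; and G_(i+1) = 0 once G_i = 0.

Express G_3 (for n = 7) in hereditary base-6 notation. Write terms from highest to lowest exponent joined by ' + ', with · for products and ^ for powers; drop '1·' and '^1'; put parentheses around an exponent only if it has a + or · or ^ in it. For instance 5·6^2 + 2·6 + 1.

step 0: 7 = 2·3 + 1; sub 4 for 3: 2·4 + 1; = 9; G_1 = 9−1 = 8
step 1: 8 = 2·4; sub 5 for 4: 2·5; = 10; G_2 = 10−1 = 9
step 2: 9 = 5 + 4; sub 6 for 5: 6 + 4; = 10; G_3 = 10−1 = 9

6 + 3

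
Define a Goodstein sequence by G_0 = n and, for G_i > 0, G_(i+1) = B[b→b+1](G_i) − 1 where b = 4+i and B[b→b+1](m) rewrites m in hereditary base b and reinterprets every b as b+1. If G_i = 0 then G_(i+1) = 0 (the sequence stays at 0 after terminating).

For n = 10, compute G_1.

i=0: 10 = 2·4 + 2 (b=4); 4→5: 2·5 + 2 = 12; 12−1 = 11
i=1: 11 = 2·5 + 1 (b=5); 5→6: 2·6 + 1 = 13; 13−1 = 12

11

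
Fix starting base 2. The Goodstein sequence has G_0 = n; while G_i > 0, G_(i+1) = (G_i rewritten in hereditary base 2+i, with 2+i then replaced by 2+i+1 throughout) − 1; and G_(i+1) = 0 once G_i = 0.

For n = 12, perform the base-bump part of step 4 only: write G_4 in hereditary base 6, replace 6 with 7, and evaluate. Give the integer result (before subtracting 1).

5764911

step 0: 12 = 2^(2 + 1) + 2^2; sub 3 for 2: 3^(3 + 1) + 3^3; = 108; G_1 = 108−1 = 107
step 1: 107 = 3^(3 + 1) + 2·3^2 + 2·3 + 2; sub 4 for 3: 4^(4 + 1) + 2·4^2 + 2·4 + 2; = 1066; G_2 = 1066−1 = 1065
step 2: 1065 = 4^(4 + 1) + 2·4^2 + 2·4 + 1; sub 5 for 4: 5^(5 + 1) + 2·5^2 + 2·5 + 1; = 15686; G_3 = 15686−1 = 15685
step 3: 15685 = 5^(5 + 1) + 2·5^2 + 2·5; sub 6 for 5: 6^(6 + 1) + 2·6^2 + 2·6; = 280020; G_4 = 280020−1 = 280019
step 4: 280019 = 6^(6 + 1) + 2·6^2 + 6 + 5; sub 7 for 6: 7^(7 + 1) + 2·7^2 + 7 + 5; = 5764911; G_5 = 5764911−1 = 5764910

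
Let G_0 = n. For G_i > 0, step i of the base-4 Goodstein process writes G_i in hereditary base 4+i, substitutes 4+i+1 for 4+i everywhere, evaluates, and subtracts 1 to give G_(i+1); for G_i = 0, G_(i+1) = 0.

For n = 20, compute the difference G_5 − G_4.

16

20 —HB4→ 4^2 + 4 —bump→ 5^2 + 5 = 30 —(−1)→ 29
29 —HB5→ 5^2 + 4 —bump→ 6^2 + 4 = 40 —(−1)→ 39
39 —HB6→ 6^2 + 3 —bump→ 7^2 + 3 = 52 —(−1)→ 51
51 —HB7→ 7^2 + 2 —bump→ 8^2 + 2 = 66 —(−1)→ 65
65 —HB8→ 8^2 + 1 —bump→ 9^2 + 1 = 82 —(−1)→ 81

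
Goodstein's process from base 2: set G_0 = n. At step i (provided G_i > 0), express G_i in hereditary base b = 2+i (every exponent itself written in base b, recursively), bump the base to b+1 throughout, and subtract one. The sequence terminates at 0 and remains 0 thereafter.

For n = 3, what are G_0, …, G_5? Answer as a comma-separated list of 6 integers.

3, 3, 3, 2, 1, 0

(0) 3|_2 = 2 + 1 ↦ 3 + 1|_3 = 4 ⇒ 3
(1) 3|_3 = 3 ↦ 4|_4 = 4 ⇒ 3
(2) 3|_4 = 3 ↦ 3|_5 = 3 ⇒ 2
(3) 2|_5 = 2 ↦ 2|_6 = 2 ⇒ 1
(4) 1|_6 = 1 ↦ 1|_7 = 1 ⇒ 0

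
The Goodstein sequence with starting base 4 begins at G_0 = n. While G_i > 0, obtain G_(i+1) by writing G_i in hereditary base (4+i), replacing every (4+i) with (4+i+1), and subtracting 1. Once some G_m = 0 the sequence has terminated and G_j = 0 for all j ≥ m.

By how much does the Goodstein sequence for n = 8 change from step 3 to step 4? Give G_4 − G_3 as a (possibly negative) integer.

0

G_0 = 8. HB_4(8) = 2·4. Bump = 10. G_1 = 9.
G_1 = 9. HB_5(9) = 5 + 4. Bump = 10. G_2 = 9.
G_2 = 9. HB_6(9) = 6 + 3. Bump = 10. G_3 = 9.
G_3 = 9. HB_7(9) = 7 + 2. Bump = 10. G_4 = 9.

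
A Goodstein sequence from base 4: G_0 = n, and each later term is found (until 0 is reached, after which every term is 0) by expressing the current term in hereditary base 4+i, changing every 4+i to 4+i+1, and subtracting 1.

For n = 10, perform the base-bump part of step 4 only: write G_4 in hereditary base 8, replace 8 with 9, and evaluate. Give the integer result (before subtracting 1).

G_0=10  [base 4] 2·4 + 2  →[4↦5]→  2·5 + 2 = 12  −1 ⇒ G_1=11
G_1=11  [base 5] 2·5 + 1  →[5↦6]→  2·6 + 1 = 13  −1 ⇒ G_2=12
G_2=12  [base 6] 2·6  →[6↦7]→  2·7 = 14  −1 ⇒ G_3=13
G_3=13  [base 7] 7 + 6  →[7↦8]→  8 + 6 = 14  −1 ⇒ G_4=13

14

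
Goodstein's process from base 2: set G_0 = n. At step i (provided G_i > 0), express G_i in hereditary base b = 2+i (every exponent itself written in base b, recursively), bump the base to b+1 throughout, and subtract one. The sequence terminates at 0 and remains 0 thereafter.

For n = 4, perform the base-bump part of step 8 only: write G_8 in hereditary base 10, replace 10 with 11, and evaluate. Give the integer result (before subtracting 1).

254

[0] 4 ≡ 2^2 (base 2). Lift 3: 27. −1: 26.
[1] 26 ≡ 2·3^2 + 2·3 + 2 (base 3). Lift 4: 42. −1: 41.
[2] 41 ≡ 2·4^2 + 2·4 + 1 (base 4). Lift 5: 61. −1: 60.
[3] 60 ≡ 2·5^2 + 2·5 (base 5). Lift 6: 84. −1: 83.
[4] 83 ≡ 2·6^2 + 6 + 5 (base 6). Lift 7: 110. −1: 109.
[5] 109 ≡ 2·7^2 + 7 + 4 (base 7). Lift 8: 140. −1: 139.
[6] 139 ≡ 2·8^2 + 8 + 3 (base 8). Lift 9: 174. −1: 173.
[7] 173 ≡ 2·9^2 + 9 + 2 (base 9). Lift 10: 212. −1: 211.
[8] 211 ≡ 2·10^2 + 10 + 1 (base 10). Lift 11: 254. −1: 253.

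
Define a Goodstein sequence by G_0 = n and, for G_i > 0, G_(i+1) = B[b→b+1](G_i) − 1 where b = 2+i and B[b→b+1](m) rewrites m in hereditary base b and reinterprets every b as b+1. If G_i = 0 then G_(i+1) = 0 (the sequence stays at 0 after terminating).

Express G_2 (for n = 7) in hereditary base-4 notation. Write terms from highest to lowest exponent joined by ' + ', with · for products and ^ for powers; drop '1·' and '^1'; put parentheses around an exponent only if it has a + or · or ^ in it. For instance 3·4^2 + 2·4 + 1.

4^4 + 3

i=0: 7 = 2^2 + 2 + 1 (b=2); 2→3: 3^3 + 3 + 1 = 31; 31−1 = 30
i=1: 30 = 3^3 + 3 (b=3); 3→4: 4^4 + 4 = 260; 260−1 = 259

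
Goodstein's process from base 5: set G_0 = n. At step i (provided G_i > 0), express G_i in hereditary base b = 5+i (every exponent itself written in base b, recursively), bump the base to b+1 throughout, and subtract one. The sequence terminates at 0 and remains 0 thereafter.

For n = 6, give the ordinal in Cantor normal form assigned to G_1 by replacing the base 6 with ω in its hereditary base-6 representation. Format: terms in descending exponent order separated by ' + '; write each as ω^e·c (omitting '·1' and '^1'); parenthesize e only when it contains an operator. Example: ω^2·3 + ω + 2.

ω

base 5: 6 = 5 + 1; at 6: 6 + 1 = 7; next = 6
base 6: 6 = 6; at 7: 7 = 7; next = 6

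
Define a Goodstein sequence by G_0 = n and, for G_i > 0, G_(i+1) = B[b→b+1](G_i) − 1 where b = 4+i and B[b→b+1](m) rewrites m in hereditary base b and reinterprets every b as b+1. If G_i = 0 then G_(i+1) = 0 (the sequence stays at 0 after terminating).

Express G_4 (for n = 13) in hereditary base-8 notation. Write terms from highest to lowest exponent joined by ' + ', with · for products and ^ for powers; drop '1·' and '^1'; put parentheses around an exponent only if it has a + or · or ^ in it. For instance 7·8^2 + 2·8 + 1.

2·8 + 3

step 0: 13 = 3·4 + 1; sub 5 for 4: 3·5 + 1; = 16; G_1 = 16−1 = 15
step 1: 15 = 3·5; sub 6 for 5: 3·6; = 18; G_2 = 18−1 = 17
step 2: 17 = 2·6 + 5; sub 7 for 6: 2·7 + 5; = 19; G_3 = 19−1 = 18
step 3: 18 = 2·7 + 4; sub 8 for 7: 2·8 + 4; = 20; G_4 = 20−1 = 19
step 4: 19 = 2·8 + 3; sub 9 for 8: 2·9 + 3; = 21; G_5 = 21−1 = 20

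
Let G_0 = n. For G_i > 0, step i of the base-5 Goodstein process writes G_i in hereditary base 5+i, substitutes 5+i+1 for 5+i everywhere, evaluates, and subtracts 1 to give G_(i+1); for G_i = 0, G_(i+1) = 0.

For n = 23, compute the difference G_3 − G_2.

i=0: 23 = 4·5 + 3 (b=5); 5→6: 4·6 + 3 = 27; 27−1 = 26
i=1: 26 = 4·6 + 2 (b=6); 6→7: 4·7 + 2 = 30; 30−1 = 29
i=2: 29 = 4·7 + 1 (b=7); 7→8: 4·8 + 1 = 33; 33−1 = 32

3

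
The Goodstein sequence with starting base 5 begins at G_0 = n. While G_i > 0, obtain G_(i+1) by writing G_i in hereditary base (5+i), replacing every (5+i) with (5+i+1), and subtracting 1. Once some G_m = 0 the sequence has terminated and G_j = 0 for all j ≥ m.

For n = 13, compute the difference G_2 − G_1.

1

(0) 13|_5 = 2·5 + 3 ↦ 2·6 + 3|_6 = 15 ⇒ 14
(1) 14|_6 = 2·6 + 2 ↦ 2·7 + 2|_7 = 16 ⇒ 15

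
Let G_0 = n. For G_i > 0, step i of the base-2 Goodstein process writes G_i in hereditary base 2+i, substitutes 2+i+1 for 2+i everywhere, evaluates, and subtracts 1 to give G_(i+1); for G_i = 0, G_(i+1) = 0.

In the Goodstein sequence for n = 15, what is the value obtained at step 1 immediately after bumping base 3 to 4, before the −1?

1284

(0) 15|_2 = 2^(2 + 1) + 2^2 + 2 + 1 ↦ 3^(3 + 1) + 3^3 + 3 + 1|_3 = 112 ⇒ 111
(1) 111|_3 = 3^(3 + 1) + 3^3 + 3 ↦ 4^(4 + 1) + 4^4 + 4|_4 = 1284 ⇒ 1283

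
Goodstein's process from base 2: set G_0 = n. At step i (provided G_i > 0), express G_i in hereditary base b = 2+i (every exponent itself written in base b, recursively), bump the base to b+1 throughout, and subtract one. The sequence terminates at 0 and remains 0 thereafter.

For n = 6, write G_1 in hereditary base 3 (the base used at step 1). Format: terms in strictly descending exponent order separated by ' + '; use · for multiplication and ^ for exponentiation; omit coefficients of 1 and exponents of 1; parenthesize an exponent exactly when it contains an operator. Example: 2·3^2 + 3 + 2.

3^3 + 2

[0] 6 ≡ 2^2 + 2 (base 2). Lift 3: 30. −1: 29.
[1] 29 ≡ 3^3 + 2 (base 3). Lift 4: 258. −1: 257.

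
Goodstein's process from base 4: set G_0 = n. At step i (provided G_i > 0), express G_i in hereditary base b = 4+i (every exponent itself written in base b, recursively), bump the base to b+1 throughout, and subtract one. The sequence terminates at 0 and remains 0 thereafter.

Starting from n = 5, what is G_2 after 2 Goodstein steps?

step 0: 5 = 4 + 1; sub 5 for 4: 5 + 1; = 6; G_1 = 6−1 = 5
step 1: 5 = 5; sub 6 for 5: 6; = 6; G_2 = 6−1 = 5
step 2: 5 = 5; sub 7 for 6: 5; = 5; G_3 = 5−1 = 4

5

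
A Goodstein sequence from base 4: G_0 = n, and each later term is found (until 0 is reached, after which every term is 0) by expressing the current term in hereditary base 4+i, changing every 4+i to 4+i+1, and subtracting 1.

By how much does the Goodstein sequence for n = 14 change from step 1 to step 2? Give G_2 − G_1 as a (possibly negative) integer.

2

(0) 14|_4 = 3·4 + 2 ↦ 3·5 + 2|_5 = 17 ⇒ 16
(1) 16|_5 = 3·5 + 1 ↦ 3·6 + 1|_6 = 19 ⇒ 18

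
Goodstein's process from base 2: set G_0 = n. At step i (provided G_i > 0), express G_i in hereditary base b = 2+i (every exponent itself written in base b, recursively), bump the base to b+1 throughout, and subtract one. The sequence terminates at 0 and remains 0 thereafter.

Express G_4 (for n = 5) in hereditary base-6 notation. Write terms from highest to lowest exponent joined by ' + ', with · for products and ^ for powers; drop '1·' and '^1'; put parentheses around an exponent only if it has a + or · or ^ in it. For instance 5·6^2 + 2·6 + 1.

3·6^3 + 3·6^2 + 3·6 + 1

5 —HB2→ 2^2 + 1 —bump→ 3^3 + 1 = 28 —(−1)→ 27
27 —HB3→ 3^3 —bump→ 4^4 = 256 —(−1)→ 255
255 —HB4→ 3·4^3 + 3·4^2 + 3·4 + 3 —bump→ 3·5^3 + 3·5^2 + 3·5 + 3 = 468 —(−1)→ 467
467 —HB5→ 3·5^3 + 3·5^2 + 3·5 + 2 —bump→ 3·6^3 + 3·6^2 + 3·6 + 2 = 776 —(−1)→ 775
775 —HB6→ 3·6^3 + 3·6^2 + 3·6 + 1 —bump→ 3·7^3 + 3·7^2 + 3·7 + 1 = 1198 —(−1)→ 1197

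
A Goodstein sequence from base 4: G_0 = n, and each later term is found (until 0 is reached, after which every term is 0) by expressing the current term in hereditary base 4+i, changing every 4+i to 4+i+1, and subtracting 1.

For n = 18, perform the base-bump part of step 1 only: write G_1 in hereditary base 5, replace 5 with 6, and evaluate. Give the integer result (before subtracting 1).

18 —HB4→ 4^2 + 2 —bump→ 5^2 + 2 = 27 —(−1)→ 26
26 —HB5→ 5^2 + 1 —bump→ 6^2 + 1 = 37 —(−1)→ 36

37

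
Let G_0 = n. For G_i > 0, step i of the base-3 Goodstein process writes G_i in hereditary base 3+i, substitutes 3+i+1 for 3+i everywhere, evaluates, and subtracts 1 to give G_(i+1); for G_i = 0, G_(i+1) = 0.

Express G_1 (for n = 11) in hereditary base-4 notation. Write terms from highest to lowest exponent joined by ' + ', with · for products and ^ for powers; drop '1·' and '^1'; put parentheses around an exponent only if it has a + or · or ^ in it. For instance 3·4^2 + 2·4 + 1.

step 0: 11 = 3^2 + 2; sub 4 for 3: 4^2 + 2; = 18; G_1 = 18−1 = 17
step 1: 17 = 4^2 + 1; sub 5 for 4: 5^2 + 1; = 26; G_2 = 26−1 = 25

4^2 + 1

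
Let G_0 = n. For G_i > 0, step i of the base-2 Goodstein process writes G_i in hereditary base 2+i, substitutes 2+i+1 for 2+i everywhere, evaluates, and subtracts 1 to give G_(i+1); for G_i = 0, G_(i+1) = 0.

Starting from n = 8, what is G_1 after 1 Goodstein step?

G_0 = 8. HB_2(8) = 2^(2 + 1). Bump = 81. G_1 = 80.
G_1 = 80. HB_3(80) = 2·3^3 + 2·3^2 + 2·3 + 2. Bump = 554. G_2 = 553.

80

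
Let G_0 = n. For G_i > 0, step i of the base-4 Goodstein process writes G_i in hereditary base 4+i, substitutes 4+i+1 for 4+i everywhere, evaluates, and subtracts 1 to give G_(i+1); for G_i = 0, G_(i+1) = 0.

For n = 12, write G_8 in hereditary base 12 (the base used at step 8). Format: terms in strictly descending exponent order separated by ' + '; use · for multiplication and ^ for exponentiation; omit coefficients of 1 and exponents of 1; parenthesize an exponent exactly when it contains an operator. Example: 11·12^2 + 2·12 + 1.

12 + 7

12 —HB4→ 3·4 —bump→ 3·5 = 15 —(−1)→ 14
14 —HB5→ 2·5 + 4 —bump→ 2·6 + 4 = 16 —(−1)→ 15
15 —HB6→ 2·6 + 3 —bump→ 2·7 + 3 = 17 —(−1)→ 16
16 —HB7→ 2·7 + 2 —bump→ 2·8 + 2 = 18 —(−1)→ 17
17 —HB8→ 2·8 + 1 —bump→ 2·9 + 1 = 19 —(−1)→ 18
18 —HB9→ 2·9 —bump→ 2·10 = 20 —(−1)→ 19
19 —HB10→ 10 + 9 —bump→ 11 + 9 = 20 —(−1)→ 19
19 —HB11→ 11 + 8 —bump→ 12 + 8 = 20 —(−1)→ 19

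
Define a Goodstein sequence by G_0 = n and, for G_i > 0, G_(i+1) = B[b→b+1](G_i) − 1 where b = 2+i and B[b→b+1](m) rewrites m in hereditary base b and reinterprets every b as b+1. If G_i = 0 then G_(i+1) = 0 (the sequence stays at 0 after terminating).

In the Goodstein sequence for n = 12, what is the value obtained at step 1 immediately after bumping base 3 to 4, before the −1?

1066

step 0: 12 = 2^(2 + 1) + 2^2; sub 3 for 2: 3^(3 + 1) + 3^3; = 108; G_1 = 108−1 = 107
step 1: 107 = 3^(3 + 1) + 2·3^2 + 2·3 + 2; sub 4 for 3: 4^(4 + 1) + 2·4^2 + 2·4 + 2; = 1066; G_2 = 1066−1 = 1065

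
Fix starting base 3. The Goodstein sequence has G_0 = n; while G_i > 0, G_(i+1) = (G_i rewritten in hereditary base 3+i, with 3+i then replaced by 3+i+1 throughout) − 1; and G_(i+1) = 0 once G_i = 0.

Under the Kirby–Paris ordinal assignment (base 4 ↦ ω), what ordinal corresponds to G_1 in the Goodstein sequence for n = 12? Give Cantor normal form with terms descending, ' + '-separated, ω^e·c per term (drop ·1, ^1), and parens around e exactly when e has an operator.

i=0: 12 = 3^2 + 3 (b=3); 3→4: 4^2 + 4 = 20; 20−1 = 19
i=1: 19 = 4^2 + 3 (b=4); 4→5: 5^2 + 3 = 28; 28−1 = 27

ω^2 + 3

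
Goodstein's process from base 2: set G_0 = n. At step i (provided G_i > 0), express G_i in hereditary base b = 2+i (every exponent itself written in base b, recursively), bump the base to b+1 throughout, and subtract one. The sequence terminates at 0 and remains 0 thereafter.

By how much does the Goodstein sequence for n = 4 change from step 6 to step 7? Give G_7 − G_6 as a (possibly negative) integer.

34

4 —HB2→ 2^2 —bump→ 3^3 = 27 —(−1)→ 26
26 —HB3→ 2·3^2 + 2·3 + 2 —bump→ 2·4^2 + 2·4 + 2 = 42 —(−1)→ 41
41 —HB4→ 2·4^2 + 2·4 + 1 —bump→ 2·5^2 + 2·5 + 1 = 61 —(−1)→ 60
60 —HB5→ 2·5^2 + 2·5 —bump→ 2·6^2 + 2·6 = 84 —(−1)→ 83
83 —HB6→ 2·6^2 + 6 + 5 —bump→ 2·7^2 + 7 + 5 = 110 —(−1)→ 109
109 —HB7→ 2·7^2 + 7 + 4 —bump→ 2·8^2 + 8 + 4 = 140 —(−1)→ 139
139 —HB8→ 2·8^2 + 8 + 3 —bump→ 2·9^2 + 9 + 3 = 174 —(−1)→ 173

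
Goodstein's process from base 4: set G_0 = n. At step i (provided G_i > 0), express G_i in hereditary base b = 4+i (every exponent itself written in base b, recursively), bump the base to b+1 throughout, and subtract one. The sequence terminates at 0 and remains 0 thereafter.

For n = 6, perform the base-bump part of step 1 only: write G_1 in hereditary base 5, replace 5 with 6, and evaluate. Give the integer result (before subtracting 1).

[0] 6 ≡ 4 + 2 (base 4). Lift 5: 7. −1: 6.
[1] 6 ≡ 5 + 1 (base 5). Lift 6: 7. −1: 6.

7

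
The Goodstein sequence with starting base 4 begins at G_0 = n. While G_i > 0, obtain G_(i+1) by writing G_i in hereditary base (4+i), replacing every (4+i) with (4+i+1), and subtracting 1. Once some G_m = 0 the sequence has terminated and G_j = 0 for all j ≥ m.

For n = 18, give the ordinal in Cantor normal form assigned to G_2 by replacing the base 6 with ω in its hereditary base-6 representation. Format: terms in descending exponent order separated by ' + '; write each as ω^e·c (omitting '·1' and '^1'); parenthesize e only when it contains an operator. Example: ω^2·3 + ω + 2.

ω^2

(0) 18|_4 = 4^2 + 2 ↦ 5^2 + 2|_5 = 27 ⇒ 26
(1) 26|_5 = 5^2 + 1 ↦ 6^2 + 1|_6 = 37 ⇒ 36
(2) 36|_6 = 6^2 ↦ 7^2|_7 = 49 ⇒ 48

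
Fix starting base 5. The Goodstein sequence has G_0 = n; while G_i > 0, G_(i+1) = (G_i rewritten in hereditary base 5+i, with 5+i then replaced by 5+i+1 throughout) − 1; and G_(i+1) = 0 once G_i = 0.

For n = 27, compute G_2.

step 0: 27 = 5^2 + 2; sub 6 for 5: 6^2 + 2; = 38; G_1 = 38−1 = 37
step 1: 37 = 6^2 + 1; sub 7 for 6: 7^2 + 1; = 50; G_2 = 50−1 = 49
step 2: 49 = 7^2; sub 8 for 7: 8^2; = 64; G_3 = 64−1 = 63

49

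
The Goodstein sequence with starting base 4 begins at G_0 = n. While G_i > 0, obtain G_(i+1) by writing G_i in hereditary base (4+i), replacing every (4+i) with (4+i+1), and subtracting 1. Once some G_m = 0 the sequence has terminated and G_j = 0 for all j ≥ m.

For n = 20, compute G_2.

step 0: 20 = 4^2 + 4; sub 5 for 4: 5^2 + 5; = 30; G_1 = 30−1 = 29
step 1: 29 = 5^2 + 4; sub 6 for 5: 6^2 + 4; = 40; G_2 = 40−1 = 39

39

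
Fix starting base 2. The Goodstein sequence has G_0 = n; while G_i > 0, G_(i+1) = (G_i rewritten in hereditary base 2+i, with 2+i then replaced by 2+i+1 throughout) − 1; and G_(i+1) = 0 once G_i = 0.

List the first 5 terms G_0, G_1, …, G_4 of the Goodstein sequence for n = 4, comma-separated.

base 2: 4 = 2^2; at 3: 3^3 = 27; next = 26
base 3: 26 = 2·3^2 + 2·3 + 2; at 4: 2·4^2 + 2·4 + 2 = 42; next = 41
base 4: 41 = 2·4^2 + 2·4 + 1; at 5: 2·5^2 + 2·5 + 1 = 61; next = 60
base 5: 60 = 2·5^2 + 2·5; at 6: 2·6^2 + 2·6 = 84; next = 83

4, 26, 41, 60, 83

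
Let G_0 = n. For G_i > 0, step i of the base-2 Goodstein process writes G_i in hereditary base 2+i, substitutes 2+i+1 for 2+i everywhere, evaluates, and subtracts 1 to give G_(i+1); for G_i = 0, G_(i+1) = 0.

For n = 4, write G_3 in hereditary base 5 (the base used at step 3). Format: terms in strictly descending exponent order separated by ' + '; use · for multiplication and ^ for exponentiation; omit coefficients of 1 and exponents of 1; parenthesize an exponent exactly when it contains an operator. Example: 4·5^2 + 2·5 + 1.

i=0: 4 = 2^2 (b=2); 2→3: 3^3 = 27; 27−1 = 26
i=1: 26 = 2·3^2 + 2·3 + 2 (b=3); 3→4: 2·4^2 + 2·4 + 2 = 42; 42−1 = 41
i=2: 41 = 2·4^2 + 2·4 + 1 (b=4); 4→5: 2·5^2 + 2·5 + 1 = 61; 61−1 = 60
i=3: 60 = 2·5^2 + 2·5 (b=5); 5→6: 2·6^2 + 2·6 = 84; 84−1 = 83

2·5^2 + 2·5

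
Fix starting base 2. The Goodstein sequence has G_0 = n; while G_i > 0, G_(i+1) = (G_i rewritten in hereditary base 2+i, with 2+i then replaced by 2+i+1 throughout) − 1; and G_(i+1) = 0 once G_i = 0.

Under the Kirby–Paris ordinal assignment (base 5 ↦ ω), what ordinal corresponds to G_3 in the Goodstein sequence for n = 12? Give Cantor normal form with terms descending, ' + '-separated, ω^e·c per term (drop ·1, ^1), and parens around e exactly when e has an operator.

[0] 12 ≡ 2^(2 + 1) + 2^2 (base 2). Lift 3: 108. −1: 107.
[1] 107 ≡ 3^(3 + 1) + 2·3^2 + 2·3 + 2 (base 3). Lift 4: 1066. −1: 1065.
[2] 1065 ≡ 4^(4 + 1) + 2·4^2 + 2·4 + 1 (base 4). Lift 5: 15686. −1: 15685.

ω^(ω + 1) + ω^2·2 + ω·2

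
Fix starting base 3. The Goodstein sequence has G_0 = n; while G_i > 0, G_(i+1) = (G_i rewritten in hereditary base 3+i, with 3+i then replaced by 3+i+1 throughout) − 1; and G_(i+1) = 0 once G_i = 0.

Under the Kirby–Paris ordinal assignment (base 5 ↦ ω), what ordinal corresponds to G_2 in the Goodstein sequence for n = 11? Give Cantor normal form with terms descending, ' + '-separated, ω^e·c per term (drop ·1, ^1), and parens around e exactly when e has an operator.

base 3: 11 = 3^2 + 2; at 4: 4^2 + 2 = 18; next = 17
base 4: 17 = 4^2 + 1; at 5: 5^2 + 1 = 26; next = 25
base 5: 25 = 5^2; at 6: 6^2 = 36; next = 35

ω^2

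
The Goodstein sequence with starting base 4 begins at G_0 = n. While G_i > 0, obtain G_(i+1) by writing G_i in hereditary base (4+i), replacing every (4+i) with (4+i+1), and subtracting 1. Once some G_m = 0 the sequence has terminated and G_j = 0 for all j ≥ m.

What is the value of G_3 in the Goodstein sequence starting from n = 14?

G_0=14  [base 4] 3·4 + 2  →[4↦5]→  3·5 + 2 = 17  −1 ⇒ G_1=16
G_1=16  [base 5] 3·5 + 1  →[5↦6]→  3·6 + 1 = 19  −1 ⇒ G_2=18
G_2=18  [base 6] 3·6  →[6↦7]→  3·7 = 21  −1 ⇒ G_3=20
G_3=20  [base 7] 2·7 + 6  →[7↦8]→  2·8 + 6 = 22  −1 ⇒ G_4=21

20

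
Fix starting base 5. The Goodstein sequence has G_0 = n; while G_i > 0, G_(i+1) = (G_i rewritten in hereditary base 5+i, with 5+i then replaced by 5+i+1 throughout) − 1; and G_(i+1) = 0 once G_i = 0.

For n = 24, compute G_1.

[0] 24 ≡ 4·5 + 4 (base 5). Lift 6: 28. −1: 27.
[1] 27 ≡ 4·6 + 3 (base 6). Lift 7: 31. −1: 30.

27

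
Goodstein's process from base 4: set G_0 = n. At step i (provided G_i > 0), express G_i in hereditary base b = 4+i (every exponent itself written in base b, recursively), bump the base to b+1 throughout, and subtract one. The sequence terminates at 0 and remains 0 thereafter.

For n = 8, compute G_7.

8 —HB4→ 2·4 —bump→ 2·5 = 10 —(−1)→ 9
9 —HB5→ 5 + 4 —bump→ 6 + 4 = 10 —(−1)→ 9
9 —HB6→ 6 + 3 —bump→ 7 + 3 = 10 —(−1)→ 9
9 —HB7→ 7 + 2 —bump→ 8 + 2 = 10 —(−1)→ 9
9 —HB8→ 8 + 1 —bump→ 9 + 1 = 10 —(−1)→ 9
9 —HB9→ 9 —bump→ 10 = 10 —(−1)→ 9
9 —HB10→ 9 —bump→ 9 = 9 —(−1)→ 8

8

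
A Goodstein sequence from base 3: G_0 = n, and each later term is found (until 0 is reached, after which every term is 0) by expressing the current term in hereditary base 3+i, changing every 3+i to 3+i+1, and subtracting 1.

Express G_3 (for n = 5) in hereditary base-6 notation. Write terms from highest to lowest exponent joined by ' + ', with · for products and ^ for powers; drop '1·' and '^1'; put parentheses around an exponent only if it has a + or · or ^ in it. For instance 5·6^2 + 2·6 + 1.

5

5 —HB3→ 3 + 2 —bump→ 4 + 2 = 6 —(−1)→ 5
5 —HB4→ 4 + 1 —bump→ 5 + 1 = 6 —(−1)→ 5
5 —HB5→ 5 —bump→ 6 = 6 —(−1)→ 5
5 —HB6→ 5 —bump→ 5 = 5 —(−1)→ 4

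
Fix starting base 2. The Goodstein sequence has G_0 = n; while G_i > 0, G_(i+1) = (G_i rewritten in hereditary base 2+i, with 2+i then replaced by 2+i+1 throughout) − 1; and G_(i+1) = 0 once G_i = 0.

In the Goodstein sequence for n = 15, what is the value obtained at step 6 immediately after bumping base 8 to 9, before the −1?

(0) 15|_2 = 2^(2 + 1) + 2^2 + 2 + 1 ↦ 3^(3 + 1) + 3^3 + 3 + 1|_3 = 112 ⇒ 111
(1) 111|_3 = 3^(3 + 1) + 3^3 + 3 ↦ 4^(4 + 1) + 4^4 + 4|_4 = 1284 ⇒ 1283
(2) 1283|_4 = 4^(4 + 1) + 4^4 + 3 ↦ 5^(5 + 1) + 5^5 + 3|_5 = 18753 ⇒ 18752
(3) 18752|_5 = 5^(5 + 1) + 5^5 + 2 ↦ 6^(6 + 1) + 6^6 + 2|_6 = 326594 ⇒ 326593
(4) 326593|_6 = 6^(6 + 1) + 6^6 + 1 ↦ 7^(7 + 1) + 7^7 + 1|_7 = 6588345 ⇒ 6588344
(5) 6588344|_7 = 7^(7 + 1) + 7^7 ↦ 8^(8 + 1) + 8^8|_8 = 150994944 ⇒ 150994943
(6) 150994943|_8 = 8^(8 + 1) + 7·8^7 + 7·8^6 + 7·8^5 + 7·8^4 + 7·8^3 + 7·8^2 + 7·8 + 7 ↦ 9^(9 + 1) + 7·9^7 + 7·9^6 + 7·9^5 + 7·9^4 + 7·9^3 + 7·9^2 + 7·9 + 7|_9 = 3524450281 ⇒ 3524450280

3524450281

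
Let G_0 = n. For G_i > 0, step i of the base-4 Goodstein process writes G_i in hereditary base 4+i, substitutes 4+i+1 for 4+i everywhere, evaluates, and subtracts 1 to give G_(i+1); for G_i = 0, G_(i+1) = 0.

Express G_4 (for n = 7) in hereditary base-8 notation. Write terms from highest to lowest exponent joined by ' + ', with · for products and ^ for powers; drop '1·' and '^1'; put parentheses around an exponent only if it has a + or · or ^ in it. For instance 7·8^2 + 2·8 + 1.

[0] 7 ≡ 4 + 3 (base 4). Lift 5: 8. −1: 7.
[1] 7 ≡ 5 + 2 (base 5). Lift 6: 8. −1: 7.
[2] 7 ≡ 6 + 1 (base 6). Lift 7: 8. −1: 7.
[3] 7 ≡ 7 (base 7). Lift 8: 8. −1: 7.

7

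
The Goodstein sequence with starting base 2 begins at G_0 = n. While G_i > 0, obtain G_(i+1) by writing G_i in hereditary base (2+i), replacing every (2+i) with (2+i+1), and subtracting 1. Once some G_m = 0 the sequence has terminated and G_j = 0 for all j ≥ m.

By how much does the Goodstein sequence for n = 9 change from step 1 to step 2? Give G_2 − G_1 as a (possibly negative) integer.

base 2: 9 = 2^(2 + 1) + 1; at 3: 3^(3 + 1) + 1 = 82; next = 81
base 3: 81 = 3^(3 + 1); at 4: 4^(4 + 1) = 1024; next = 1023

942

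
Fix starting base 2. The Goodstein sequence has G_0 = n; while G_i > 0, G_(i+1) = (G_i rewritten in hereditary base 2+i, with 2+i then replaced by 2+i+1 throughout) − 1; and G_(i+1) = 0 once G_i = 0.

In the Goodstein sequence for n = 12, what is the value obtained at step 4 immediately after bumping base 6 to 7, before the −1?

5764911

base 2: 12 = 2^(2 + 1) + 2^2; at 3: 3^(3 + 1) + 3^3 = 108; next = 107
base 3: 107 = 3^(3 + 1) + 2·3^2 + 2·3 + 2; at 4: 4^(4 + 1) + 2·4^2 + 2·4 + 2 = 1066; next = 1065
base 4: 1065 = 4^(4 + 1) + 2·4^2 + 2·4 + 1; at 5: 5^(5 + 1) + 2·5^2 + 2·5 + 1 = 15686; next = 15685
base 5: 15685 = 5^(5 + 1) + 2·5^2 + 2·5; at 6: 6^(6 + 1) + 2·6^2 + 2·6 = 280020; next = 280019
base 6: 280019 = 6^(6 + 1) + 2·6^2 + 6 + 5; at 7: 7^(7 + 1) + 2·7^2 + 7 + 5 = 5764911; next = 5764910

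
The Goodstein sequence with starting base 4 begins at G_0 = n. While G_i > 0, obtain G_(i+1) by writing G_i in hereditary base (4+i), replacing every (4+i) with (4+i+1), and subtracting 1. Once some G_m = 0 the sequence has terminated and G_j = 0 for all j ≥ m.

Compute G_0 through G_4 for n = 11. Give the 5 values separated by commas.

[0] 11 ≡ 2·4 + 3 (base 4). Lift 5: 13. −1: 12.
[1] 12 ≡ 2·5 + 2 (base 5). Lift 6: 14. −1: 13.
[2] 13 ≡ 2·6 + 1 (base 6). Lift 7: 15. −1: 14.
[3] 14 ≡ 2·7 (base 7). Lift 8: 16. −1: 15.

11, 12, 13, 14, 15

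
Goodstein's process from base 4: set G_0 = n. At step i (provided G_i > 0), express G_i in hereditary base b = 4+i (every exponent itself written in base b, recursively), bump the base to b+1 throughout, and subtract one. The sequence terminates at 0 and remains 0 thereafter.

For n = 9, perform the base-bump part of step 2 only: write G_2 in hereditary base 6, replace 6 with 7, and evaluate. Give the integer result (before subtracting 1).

12

G_0 = 9. HB_4(9) = 2·4 + 1. Bump = 11. G_1 = 10.
G_1 = 10. HB_5(10) = 2·5. Bump = 12. G_2 = 11.
G_2 = 11. HB_6(11) = 6 + 5. Bump = 12. G_3 = 11.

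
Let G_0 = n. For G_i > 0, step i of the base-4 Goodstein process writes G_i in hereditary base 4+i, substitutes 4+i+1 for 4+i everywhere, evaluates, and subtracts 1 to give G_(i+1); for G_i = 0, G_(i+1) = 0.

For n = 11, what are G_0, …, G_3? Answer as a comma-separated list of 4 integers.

11, 12, 13, 14

G_0 = 11. HB_4(11) = 2·4 + 3. Bump = 13. G_1 = 12.
G_1 = 12. HB_5(12) = 2·5 + 2. Bump = 14. G_2 = 13.
G_2 = 13. HB_6(13) = 2·6 + 1. Bump = 15. G_3 = 14.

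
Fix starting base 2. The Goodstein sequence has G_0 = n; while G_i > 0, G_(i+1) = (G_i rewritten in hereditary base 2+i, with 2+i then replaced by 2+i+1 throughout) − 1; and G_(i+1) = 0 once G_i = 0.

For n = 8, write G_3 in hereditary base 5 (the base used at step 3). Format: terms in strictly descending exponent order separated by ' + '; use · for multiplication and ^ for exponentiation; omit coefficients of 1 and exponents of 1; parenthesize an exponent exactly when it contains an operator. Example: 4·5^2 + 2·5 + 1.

2·5^5 + 2·5^2 + 2·5

i=0: 8 = 2^(2 + 1) (b=2); 2→3: 3^(3 + 1) = 81; 81−1 = 80
i=1: 80 = 2·3^3 + 2·3^2 + 2·3 + 2 (b=3); 3→4: 2·4^4 + 2·4^2 + 2·4 + 2 = 554; 554−1 = 553
i=2: 553 = 2·4^4 + 2·4^2 + 2·4 + 1 (b=4); 4→5: 2·5^5 + 2·5^2 + 2·5 + 1 = 6311; 6311−1 = 6310
i=3: 6310 = 2·5^5 + 2·5^2 + 2·5 (b=5); 5→6: 2·6^6 + 2·6^2 + 2·6 = 93396; 93396−1 = 93395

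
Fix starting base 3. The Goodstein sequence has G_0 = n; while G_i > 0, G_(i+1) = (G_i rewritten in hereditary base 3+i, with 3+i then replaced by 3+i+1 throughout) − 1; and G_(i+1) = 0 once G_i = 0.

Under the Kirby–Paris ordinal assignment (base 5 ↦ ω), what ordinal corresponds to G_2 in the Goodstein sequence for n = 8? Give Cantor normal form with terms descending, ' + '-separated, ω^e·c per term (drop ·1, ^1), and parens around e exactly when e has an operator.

(0) 8|_3 = 2·3 + 2 ↦ 2·4 + 2|_4 = 10 ⇒ 9
(1) 9|_4 = 2·4 + 1 ↦ 2·5 + 1|_5 = 11 ⇒ 10
(2) 10|_5 = 2·5 ↦ 2·6|_6 = 12 ⇒ 11

ω·2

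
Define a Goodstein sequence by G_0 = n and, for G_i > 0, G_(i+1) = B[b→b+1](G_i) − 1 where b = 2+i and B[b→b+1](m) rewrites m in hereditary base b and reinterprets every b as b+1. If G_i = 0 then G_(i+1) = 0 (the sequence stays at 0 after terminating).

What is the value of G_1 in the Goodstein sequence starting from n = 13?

108

base 2: 13 = 2^(2 + 1) + 2^2 + 1; at 3: 3^(3 + 1) + 3^3 + 1 = 109; next = 108
base 3: 108 = 3^(3 + 1) + 3^3; at 4: 4^(4 + 1) + 4^4 = 1280; next = 1279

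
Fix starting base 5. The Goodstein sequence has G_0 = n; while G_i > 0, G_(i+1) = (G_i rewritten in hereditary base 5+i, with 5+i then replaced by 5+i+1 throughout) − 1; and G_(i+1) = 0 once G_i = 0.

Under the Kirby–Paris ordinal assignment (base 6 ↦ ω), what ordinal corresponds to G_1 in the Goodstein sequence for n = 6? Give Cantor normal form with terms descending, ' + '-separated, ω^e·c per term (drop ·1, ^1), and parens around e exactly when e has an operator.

ω

[0] 6 ≡ 5 + 1 (base 5). Lift 6: 7. −1: 6.
[1] 6 ≡ 6 (base 6). Lift 7: 7. −1: 6.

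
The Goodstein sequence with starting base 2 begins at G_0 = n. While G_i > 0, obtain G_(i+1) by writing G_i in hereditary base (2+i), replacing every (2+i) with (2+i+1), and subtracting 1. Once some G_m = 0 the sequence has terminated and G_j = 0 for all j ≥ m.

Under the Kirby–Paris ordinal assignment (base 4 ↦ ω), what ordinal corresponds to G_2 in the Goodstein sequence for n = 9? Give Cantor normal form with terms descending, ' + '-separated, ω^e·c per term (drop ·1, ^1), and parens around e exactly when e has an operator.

(0) 9|_2 = 2^(2 + 1) + 1 ↦ 3^(3 + 1) + 1|_3 = 82 ⇒ 81
(1) 81|_3 = 3^(3 + 1) ↦ 4^(4 + 1)|_4 = 1024 ⇒ 1023
(2) 1023|_4 = 3·4^4 + 3·4^3 + 3·4^2 + 3·4 + 3 ↦ 3·5^5 + 3·5^3 + 3·5^2 + 3·5 + 3|_5 = 9843 ⇒ 9842

ω^ω·3 + ω^3·3 + ω^2·3 + ω·3 + 3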